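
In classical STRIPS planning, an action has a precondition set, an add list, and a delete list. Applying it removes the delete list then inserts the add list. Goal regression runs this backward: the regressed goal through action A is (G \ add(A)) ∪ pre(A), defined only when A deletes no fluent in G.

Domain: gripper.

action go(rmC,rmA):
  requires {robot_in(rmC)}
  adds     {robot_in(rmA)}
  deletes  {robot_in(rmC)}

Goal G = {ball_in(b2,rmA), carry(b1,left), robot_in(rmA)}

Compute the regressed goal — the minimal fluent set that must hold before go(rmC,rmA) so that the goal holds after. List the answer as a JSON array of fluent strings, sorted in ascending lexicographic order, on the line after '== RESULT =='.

Compute (G \ add) ∪ pre:
  G ∩ del = {}  (empty — regression defined)
  G \ add = {ball_in(b2,rmA), carry(b1,left), robot_in(rmA)} \ {robot_in(rmA)} = {ball_in(b2,rmA), carry(b1,left)}
  ∪ pre   = {ball_in(b2,rmA), carry(b1,left)} ∪ {robot_in(rmC)}
          = {ball_in(b2,rmA), carry(b1,left), robot_in(rmC)}

== RESULT ==
["ball_in(b2,rmA)", "carry(b1,left)", "robot_in(rmC)"]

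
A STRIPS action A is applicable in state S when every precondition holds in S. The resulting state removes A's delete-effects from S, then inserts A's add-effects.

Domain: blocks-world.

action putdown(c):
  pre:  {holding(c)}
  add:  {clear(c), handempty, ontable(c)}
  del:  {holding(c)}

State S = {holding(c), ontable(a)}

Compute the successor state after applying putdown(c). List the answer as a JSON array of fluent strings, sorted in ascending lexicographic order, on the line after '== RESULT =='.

Compute (S \ del) ∪ add:
  pre ⊆ S: {holding(c)} ⊆ S  — applicable
  S \ del = {ontable(a)}
  ∪ add   = {clear(c), handempty, ontable(a), ontable(c)}

== RESULT ==
["clear(c)", "handempty", "ontable(a)", "ontable(c)"]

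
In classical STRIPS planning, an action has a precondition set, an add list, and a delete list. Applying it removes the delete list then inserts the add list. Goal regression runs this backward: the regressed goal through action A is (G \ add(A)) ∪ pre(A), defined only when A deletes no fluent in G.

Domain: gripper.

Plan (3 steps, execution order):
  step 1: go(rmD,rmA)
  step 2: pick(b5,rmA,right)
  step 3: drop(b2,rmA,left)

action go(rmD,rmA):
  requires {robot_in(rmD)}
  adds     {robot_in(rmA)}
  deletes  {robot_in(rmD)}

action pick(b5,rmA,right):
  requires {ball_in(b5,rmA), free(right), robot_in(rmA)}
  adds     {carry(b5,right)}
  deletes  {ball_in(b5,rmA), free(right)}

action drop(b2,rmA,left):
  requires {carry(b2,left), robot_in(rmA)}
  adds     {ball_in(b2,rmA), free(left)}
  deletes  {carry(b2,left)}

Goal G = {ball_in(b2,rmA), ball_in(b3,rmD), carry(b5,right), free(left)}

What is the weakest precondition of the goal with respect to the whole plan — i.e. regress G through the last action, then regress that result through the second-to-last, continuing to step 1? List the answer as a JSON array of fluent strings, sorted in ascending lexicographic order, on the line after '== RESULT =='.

Work backward from the goal:
  through step 3 (drop(b2,rmA,left)): drop {ball_in(b2,rmA), free(left)}, keep {ball_in(b3,rmD), carry(b5,right)}, require {carry(b2,left), robot_in(rmA)}
    → {ball_in(b3,rmD), carry(b2,left), carry(b5,right), robot_in(rmA)}
  through step 2 (pick(b5,rmA,right)): drop {carry(b5,right)}, keep {ball_in(b3,rmD), carry(b2,left), robot_in(rmA)}, require {ball_in(b5,rmA), free(right), robot_in(rmA)}
    → {ball_in(b3,rmD), ball_in(b5,rmA), carry(b2,left), free(right), robot_in(rmA)}
  through step 1 (go(rmD,rmA)): drop {robot_in(rmA)}, keep {ball_in(b3,rmD), ball_in(b5,rmA), carry(b2,left), free(right)}, require {robot_in(rmD)}
    → {ball_in(b3,rmD), ball_in(b5,rmA), carry(b2,left), free(right), robot_in(rmD)}

== RESULT ==
["ball_in(b3,rmD)", "ball_in(b5,rmA)", "carry(b2,left)", "free(right)", "robot_in(rmD)"]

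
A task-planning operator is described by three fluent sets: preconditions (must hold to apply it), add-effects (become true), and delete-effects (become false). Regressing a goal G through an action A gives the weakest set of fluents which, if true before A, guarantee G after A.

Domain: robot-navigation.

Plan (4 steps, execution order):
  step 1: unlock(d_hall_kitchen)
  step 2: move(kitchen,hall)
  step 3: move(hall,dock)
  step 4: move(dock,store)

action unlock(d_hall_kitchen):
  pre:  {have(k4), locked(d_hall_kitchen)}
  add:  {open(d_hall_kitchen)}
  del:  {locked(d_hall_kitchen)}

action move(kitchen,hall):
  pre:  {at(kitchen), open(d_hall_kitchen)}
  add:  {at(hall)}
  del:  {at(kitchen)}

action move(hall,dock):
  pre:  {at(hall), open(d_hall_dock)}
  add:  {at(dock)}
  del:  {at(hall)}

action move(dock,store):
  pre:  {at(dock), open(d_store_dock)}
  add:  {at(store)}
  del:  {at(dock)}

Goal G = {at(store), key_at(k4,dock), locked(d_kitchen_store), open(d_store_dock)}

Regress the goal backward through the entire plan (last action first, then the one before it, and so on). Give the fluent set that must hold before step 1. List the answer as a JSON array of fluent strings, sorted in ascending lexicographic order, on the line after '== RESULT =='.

Work backward from the goal:
  through step 4 (move(dock,store)): drop {at(store)}, keep {key_at(k4,dock), locked(d_kitchen_store), open(d_store_dock)}, require {at(dock), open(d_store_dock)}
    → {at(dock), key_at(k4,dock), locked(d_kitchen_store), open(d_store_dock)}
  through step 3 (move(hall,dock)): drop {at(dock)}, keep {key_at(k4,dock), locked(d_kitchen_store), open(d_store_dock)}, require {at(hall), open(d_hall_dock)}
    → {at(hall), key_at(k4,dock), locked(d_kitchen_store), open(d_hall_dock), open(d_store_dock)}
  through step 2 (move(kitchen,hall)): drop {at(hall)}, keep {key_at(k4,dock), locked(d_kitchen_store), open(d_hall_dock), open(d_store_dock)}, require {at(kitchen), open(d_hall_kitchen)}
    → {at(kitchen), key_at(k4,dock), locked(d_kitchen_store), open(d_hall_dock), open(d_hall_kitchen), open(d_store_dock)}
  through step 1 (unlock(d_hall_kitchen)): drop {open(d_hall_kitchen)}, keep {at(kitchen), key_at(k4,dock), locked(d_kitchen_store), open(d_hall_dock), open(d_store_dock)}, require {have(k4), locked(d_hall_kitchen)}
    → {at(kitchen), have(k4), key_at(k4,dock), locked(d_hall_kitchen), locked(d_kitchen_store), open(d_hall_dock), open(d_store_dock)}

== RESULT ==
["at(kitchen)", "have(k4)", "key_at(k4,dock)", "locked(d_hall_kitchen)", "locked(d_kitchen_store)", "open(d_hall_dock)", "open(d_store_dock)"]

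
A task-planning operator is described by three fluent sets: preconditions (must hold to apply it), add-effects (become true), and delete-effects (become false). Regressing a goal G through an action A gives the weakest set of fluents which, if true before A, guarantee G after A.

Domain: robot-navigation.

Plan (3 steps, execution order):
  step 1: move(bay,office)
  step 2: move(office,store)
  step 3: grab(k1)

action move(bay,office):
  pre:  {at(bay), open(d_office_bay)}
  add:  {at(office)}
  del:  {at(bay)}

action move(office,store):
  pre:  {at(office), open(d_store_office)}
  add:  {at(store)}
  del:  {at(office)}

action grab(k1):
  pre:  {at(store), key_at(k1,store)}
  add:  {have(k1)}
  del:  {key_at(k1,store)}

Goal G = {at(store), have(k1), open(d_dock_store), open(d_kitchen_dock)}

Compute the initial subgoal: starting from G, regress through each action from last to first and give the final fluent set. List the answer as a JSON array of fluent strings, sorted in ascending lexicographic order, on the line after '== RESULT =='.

Regress step by step:
  through step 3 (grab(k1)): drop {have(k1)}, keep {at(store), open(d_dock_store), open(d_kitchen_dock)}, require {at(store), key_at(k1,store)}
    → {at(store), key_at(k1,store), open(d_dock_store), open(d_kitchen_dock)}
  through step 2 (move(office,store)): drop {at(store)}, keep {key_at(k1,store), open(d_dock_store), open(d_kitchen_dock)}, require {at(office), open(d_store_office)}
    → {at(office), key_at(k1,store), open(d_dock_store), open(d_kitchen_dock), open(d_store_office)}
  through step 1 (move(bay,office)): drop {at(office)}, keep {key_at(k1,store), open(d_dock_store), open(d_kitchen_dock), open(d_store_office)}, require {at(bay), open(d_office_bay)}
    → {at(bay), key_at(k1,store), open(d_dock_store), open(d_kitchen_dock), open(d_office_bay), open(d_store_office)}

== RESULT ==
["at(bay)", "key_at(k1,store)", "open(d_dock_store)", "open(d_kitchen_dock)", "open(d_office_bay)", "open(d_store_office)"]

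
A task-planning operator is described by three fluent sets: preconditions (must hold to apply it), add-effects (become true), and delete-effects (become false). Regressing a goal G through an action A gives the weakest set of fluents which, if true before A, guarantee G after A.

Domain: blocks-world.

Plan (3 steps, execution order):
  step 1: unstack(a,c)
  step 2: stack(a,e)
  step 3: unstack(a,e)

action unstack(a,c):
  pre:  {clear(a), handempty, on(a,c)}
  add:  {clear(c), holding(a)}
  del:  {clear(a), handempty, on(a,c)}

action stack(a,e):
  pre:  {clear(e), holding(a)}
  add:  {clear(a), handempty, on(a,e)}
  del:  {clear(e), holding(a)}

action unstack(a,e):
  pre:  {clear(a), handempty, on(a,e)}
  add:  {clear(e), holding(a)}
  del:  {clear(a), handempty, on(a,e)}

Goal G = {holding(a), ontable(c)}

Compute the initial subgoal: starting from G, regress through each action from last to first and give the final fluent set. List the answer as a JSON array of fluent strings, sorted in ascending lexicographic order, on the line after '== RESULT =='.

Regress step by step:
  through step 3 (unstack(a,e)): drop {holding(a)}, keep {ontable(c)}, require {clear(a), handempty, on(a,e)}
    → {clear(a), handempty, on(a,e), ontable(c)}
  through step 2 (stack(a,e)): drop {clear(a), handempty, on(a,e)}, keep {ontable(c)}, require {clear(e), holding(a)}
    → {clear(e), holding(a), ontable(c)}
  through step 1 (unstack(a,c)): drop {holding(a)}, keep {clear(e), ontable(c)}, require {clear(a), handempty, on(a,c)}
    → {clear(a), clear(e), handempty, on(a,c), ontable(c)}

== RESULT ==
["clear(a)", "clear(e)", "handempty", "on(a,c)", "ontable(c)"]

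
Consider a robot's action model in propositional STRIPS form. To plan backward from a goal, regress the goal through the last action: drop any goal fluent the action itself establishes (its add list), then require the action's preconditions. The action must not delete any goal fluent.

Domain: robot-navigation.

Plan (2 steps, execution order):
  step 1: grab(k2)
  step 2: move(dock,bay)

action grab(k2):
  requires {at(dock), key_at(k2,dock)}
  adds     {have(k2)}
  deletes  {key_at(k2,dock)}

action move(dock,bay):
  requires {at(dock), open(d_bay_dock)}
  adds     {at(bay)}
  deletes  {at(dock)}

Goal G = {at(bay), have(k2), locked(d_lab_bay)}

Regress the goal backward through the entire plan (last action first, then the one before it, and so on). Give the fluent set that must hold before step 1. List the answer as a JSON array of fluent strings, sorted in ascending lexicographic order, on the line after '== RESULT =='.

Work backward from the goal:
  through step 2 (move(dock,bay)): drop {at(bay)}, keep {have(k2), locked(d_lab_bay)}, require {at(dock), open(d_bay_dock)}
    → {at(dock), have(k2), locked(d_lab_bay), open(d_bay_dock)}
  through step 1 (grab(k2)): drop {have(k2)}, keep {at(dock), locked(d_lab_bay), open(d_bay_dock)}, require {at(dock), key_at(k2,dock)}
    → {at(dock), key_at(k2,dock), locked(d_lab_bay), open(d_bay_dock)}

== RESULT ==
["at(dock)", "key_at(k2,dock)", "locked(d_lab_bay)", "open(d_bay_dock)"]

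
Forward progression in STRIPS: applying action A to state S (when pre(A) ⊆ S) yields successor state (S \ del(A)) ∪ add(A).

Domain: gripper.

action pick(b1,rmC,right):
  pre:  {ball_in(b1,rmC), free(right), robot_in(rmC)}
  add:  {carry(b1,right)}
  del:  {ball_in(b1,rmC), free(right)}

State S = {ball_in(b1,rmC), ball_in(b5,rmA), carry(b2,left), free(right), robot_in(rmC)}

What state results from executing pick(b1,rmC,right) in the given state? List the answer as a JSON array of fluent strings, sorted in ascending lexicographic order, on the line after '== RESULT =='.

Compute (S \ del) ∪ add:
  pre ⊆ S: {ball_in(b1,rmC), free(right), robot_in(rmC)} ⊆ S  — applicable
  S \ del = {ball_in(b5,rmA), carry(b2,left), robot_in(rmC)}
  ∪ add   = {ball_in(b5,rmA), carry(b1,right), carry(b2,left), robot_in(rmC)}

== RESULT ==
["ball_in(b5,rmA)", "carry(b1,right)", "carry(b2,left)", "robot_in(rmC)"]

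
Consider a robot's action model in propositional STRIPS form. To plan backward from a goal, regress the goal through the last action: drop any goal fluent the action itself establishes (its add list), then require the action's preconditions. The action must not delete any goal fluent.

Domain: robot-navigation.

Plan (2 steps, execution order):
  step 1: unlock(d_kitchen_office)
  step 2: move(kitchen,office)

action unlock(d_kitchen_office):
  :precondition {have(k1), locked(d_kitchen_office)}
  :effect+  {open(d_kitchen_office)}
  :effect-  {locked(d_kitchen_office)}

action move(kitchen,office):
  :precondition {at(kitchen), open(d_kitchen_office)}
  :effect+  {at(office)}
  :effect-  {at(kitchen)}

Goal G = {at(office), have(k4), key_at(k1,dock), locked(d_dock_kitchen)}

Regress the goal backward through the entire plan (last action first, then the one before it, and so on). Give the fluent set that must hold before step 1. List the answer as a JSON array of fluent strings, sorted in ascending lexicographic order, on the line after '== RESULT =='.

Work backward from the goal:
  through step 2 (move(kitchen,office)): drop {at(office)}, keep {have(k4), key_at(k1,dock), locked(d_dock_kitchen)}, require {at(kitchen), open(d_kitchen_office)}
    → {at(kitchen), have(k4), key_at(k1,dock), locked(d_dock_kitchen), open(d_kitchen_office)}
  through step 1 (unlock(d_kitchen_office)): drop {open(d_kitchen_office)}, keep {at(kitchen), have(k4), key_at(k1,dock), locked(d_dock_kitchen)}, require {have(k1), locked(d_kitchen_office)}
    → {at(kitchen), have(k1), have(k4), key_at(k1,dock), locked(d_dock_kitchen), locked(d_kitchen_office)}

== RESULT ==
["at(kitchen)", "have(k1)", "have(k4)", "key_at(k1,dock)", "locked(d_dock_kitchen)", "locked(d_kitchen_office)"]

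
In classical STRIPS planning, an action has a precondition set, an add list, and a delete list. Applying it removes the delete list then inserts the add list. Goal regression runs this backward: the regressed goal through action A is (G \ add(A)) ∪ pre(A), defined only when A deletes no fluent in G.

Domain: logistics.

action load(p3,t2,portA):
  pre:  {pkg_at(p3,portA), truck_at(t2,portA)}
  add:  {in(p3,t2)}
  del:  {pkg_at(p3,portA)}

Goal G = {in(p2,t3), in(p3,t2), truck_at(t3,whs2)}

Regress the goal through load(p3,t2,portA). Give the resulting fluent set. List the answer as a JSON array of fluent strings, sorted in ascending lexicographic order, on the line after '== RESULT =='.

Compute (G \ add) ∪ pre:
  G ∩ del = {}  (empty — regression defined)
  G \ add = {in(p2,t3), in(p3,t2), truck_at(t3,whs2)} \ {in(p3,t2)} = {in(p2,t3), truck_at(t3,whs2)}
  ∪ pre   = {in(p2,t3), truck_at(t3,whs2)} ∪ {pkg_at(p3,portA), truck_at(t2,portA)}
          = {in(p2,t3), pkg_at(p3,portA), truck_at(t2,portA), truck_at(t3,whs2)}

== RESULT ==
["in(p2,t3)", "pkg_at(p3,portA)", "truck_at(t2,portA)", "truck_at(t3,whs2)"]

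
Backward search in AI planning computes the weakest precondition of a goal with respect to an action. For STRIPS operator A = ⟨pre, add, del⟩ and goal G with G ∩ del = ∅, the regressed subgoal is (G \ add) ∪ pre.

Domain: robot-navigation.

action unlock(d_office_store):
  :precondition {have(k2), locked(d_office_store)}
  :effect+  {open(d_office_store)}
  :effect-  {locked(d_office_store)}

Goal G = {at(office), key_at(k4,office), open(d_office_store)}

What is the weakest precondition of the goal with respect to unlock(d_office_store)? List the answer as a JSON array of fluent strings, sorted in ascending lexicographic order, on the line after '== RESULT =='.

Compute (G \ add) ∪ pre:
  G ∩ del = {}  (empty — regression defined)
  G \ add = {at(office), key_at(k4,office), open(d_office_store)} \ {open(d_office_store)} = {at(office), key_at(k4,office)}
  ∪ pre   = {at(office), key_at(k4,office)} ∪ {have(k2), locked(d_office_store)}
          = {at(office), have(k2), key_at(k4,office), locked(d_office_store)}

== RESULT ==
["at(office)", "have(k2)", "key_at(k4,office)", "locked(d_office_store)"]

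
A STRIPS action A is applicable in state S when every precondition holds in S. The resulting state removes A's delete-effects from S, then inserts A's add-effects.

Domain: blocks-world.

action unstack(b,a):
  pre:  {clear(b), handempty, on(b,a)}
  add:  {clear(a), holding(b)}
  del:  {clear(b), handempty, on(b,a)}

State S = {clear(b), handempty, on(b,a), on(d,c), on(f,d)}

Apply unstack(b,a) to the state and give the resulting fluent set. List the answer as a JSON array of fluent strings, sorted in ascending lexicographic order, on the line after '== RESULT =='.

Progress:
  pre ⊆ S: {clear(b), handempty, on(b,a)} ⊆ S  — applicable
  S \ del = {on(d,c), on(f,d)}
  ∪ add   = {clear(a), holding(b), on(d,c), on(f,d)}

== RESULT ==
["clear(a)", "holding(b)", "on(d,c)", "on(f,d)"]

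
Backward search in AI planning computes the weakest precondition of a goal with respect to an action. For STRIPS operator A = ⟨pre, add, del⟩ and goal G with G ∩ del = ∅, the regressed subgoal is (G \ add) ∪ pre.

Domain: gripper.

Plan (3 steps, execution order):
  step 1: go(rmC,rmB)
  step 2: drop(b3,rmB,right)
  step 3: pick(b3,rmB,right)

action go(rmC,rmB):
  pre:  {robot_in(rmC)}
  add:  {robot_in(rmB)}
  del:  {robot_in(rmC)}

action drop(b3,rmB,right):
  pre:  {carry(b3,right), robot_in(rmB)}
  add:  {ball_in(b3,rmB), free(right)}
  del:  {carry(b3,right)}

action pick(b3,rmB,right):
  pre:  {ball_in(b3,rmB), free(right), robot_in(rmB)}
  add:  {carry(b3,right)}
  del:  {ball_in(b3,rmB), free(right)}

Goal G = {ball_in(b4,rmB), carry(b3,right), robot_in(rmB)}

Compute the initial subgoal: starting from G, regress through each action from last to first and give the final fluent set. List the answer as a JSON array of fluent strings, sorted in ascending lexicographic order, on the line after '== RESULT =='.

Work backward from the goal:
  through step 3 (pick(b3,rmB,right)): drop {carry(b3,right)}, keep {ball_in(b4,rmB), robot_in(rmB)}, require {ball_in(b3,rmB), free(right), robot_in(rmB)}
    → {ball_in(b3,rmB), ball_in(b4,rmB), free(right), robot_in(rmB)}
  through step 2 (drop(b3,rmB,right)): drop {ball_in(b3,rmB), free(right)}, keep {ball_in(b4,rmB), robot_in(rmB)}, require {carry(b3,right), robot_in(rmB)}
    → {ball_in(b4,rmB), carry(b3,right), robot_in(rmB)}
  through step 1 (go(rmC,rmB)): drop {robot_in(rmB)}, keep {ball_in(b4,rmB), carry(b3,right)}, require {robot_in(rmC)}
    → {ball_in(b4,rmB), carry(b3,right), robot_in(rmC)}

== RESULT ==
["ball_in(b4,rmB)", "carry(b3,right)", "robot_in(rmC)"]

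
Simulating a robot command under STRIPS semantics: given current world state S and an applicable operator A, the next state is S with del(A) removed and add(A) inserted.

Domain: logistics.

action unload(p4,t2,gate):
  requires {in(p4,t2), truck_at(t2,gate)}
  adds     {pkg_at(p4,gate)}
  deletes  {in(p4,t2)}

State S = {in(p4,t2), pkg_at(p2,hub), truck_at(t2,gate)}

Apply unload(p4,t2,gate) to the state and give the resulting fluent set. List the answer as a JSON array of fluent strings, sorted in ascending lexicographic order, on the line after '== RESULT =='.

Progress:
  pre ⊆ S: {in(p4,t2), truck_at(t2,gate)} ⊆ S  — applicable
  S \ del = {pkg_at(p2,hub), truck_at(t2,gate)}
  ∪ add   = {pkg_at(p2,hub), pkg_at(p4,gate), truck_at(t2,gate)}

== RESULT ==
["pkg_at(p2,hub)", "pkg_at(p4,gate)", "truck_at(t2,gate)"]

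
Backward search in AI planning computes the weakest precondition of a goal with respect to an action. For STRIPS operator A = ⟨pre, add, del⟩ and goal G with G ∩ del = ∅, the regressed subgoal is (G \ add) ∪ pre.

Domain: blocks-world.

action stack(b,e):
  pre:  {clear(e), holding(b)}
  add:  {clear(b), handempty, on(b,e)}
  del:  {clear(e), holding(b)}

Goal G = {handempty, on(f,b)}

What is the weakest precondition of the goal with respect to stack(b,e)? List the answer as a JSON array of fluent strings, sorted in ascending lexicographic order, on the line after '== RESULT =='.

Regress:
  G ∩ del = {}  (empty — regression defined)
  G \ add = {handempty, on(f,b)} \ {clear(b), handempty, on(b,e)} = {on(f,b)}
  ∪ pre   = {on(f,b)} ∪ {clear(e), holding(b)}
          = {clear(e), holding(b), on(f,b)}

== RESULT ==
["clear(e)", "holding(b)", "on(f,b)"]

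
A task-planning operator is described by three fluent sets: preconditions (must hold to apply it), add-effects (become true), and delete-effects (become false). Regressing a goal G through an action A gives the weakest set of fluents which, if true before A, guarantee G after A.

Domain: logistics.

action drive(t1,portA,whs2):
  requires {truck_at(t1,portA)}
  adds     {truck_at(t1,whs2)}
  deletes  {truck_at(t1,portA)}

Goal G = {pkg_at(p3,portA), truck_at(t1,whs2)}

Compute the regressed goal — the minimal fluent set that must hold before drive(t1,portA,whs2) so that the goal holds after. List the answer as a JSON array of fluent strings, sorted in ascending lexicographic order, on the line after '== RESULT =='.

Regress:
  G ∩ del = {}  (empty — regression defined)
  G \ add = {pkg_at(p3,portA), truck_at(t1,whs2)} \ {truck_at(t1,whs2)} = {pkg_at(p3,portA)}
  ∪ pre   = {pkg_at(p3,portA)} ∪ {truck_at(t1,portA)}
          = {pkg_at(p3,portA), truck_at(t1,portA)}

== RESULT ==
["pkg_at(p3,portA)", "truck_at(t1,portA)"]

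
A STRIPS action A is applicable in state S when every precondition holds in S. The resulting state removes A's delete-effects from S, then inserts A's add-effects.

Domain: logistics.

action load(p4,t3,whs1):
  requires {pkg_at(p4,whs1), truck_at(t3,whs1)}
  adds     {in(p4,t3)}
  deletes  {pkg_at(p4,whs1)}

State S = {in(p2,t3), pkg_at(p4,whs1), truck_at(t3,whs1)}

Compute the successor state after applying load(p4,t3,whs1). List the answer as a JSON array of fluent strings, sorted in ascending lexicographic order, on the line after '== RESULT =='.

Progress:
  pre ⊆ S: {pkg_at(p4,whs1), truck_at(t3,whs1)} ⊆ S  — applicable
  S \ del = {in(p2,t3), truck_at(t3,whs1)}
  ∪ add   = {in(p2,t3), in(p4,t3), truck_at(t3,whs1)}

== RESULT ==
["in(p2,t3)", "in(p4,t3)", "truck_at(t3,whs1)"]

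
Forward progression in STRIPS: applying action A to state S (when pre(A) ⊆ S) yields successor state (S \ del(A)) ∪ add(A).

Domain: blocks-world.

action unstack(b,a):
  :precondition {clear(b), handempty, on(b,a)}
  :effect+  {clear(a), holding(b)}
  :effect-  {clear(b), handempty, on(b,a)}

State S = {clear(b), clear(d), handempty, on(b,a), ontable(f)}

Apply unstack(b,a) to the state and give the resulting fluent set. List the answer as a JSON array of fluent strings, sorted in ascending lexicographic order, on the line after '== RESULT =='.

Compute (S \ del) ∪ add:
  pre ⊆ S: {clear(b), handempty, on(b,a)} ⊆ S  — applicable
  S \ del = {clear(d), ontable(f)}
  ∪ add   = {clear(a), clear(d), holding(b), ontable(f)}

== RESULT ==
["clear(a)", "clear(d)", "holding(b)", "ontable(f)"]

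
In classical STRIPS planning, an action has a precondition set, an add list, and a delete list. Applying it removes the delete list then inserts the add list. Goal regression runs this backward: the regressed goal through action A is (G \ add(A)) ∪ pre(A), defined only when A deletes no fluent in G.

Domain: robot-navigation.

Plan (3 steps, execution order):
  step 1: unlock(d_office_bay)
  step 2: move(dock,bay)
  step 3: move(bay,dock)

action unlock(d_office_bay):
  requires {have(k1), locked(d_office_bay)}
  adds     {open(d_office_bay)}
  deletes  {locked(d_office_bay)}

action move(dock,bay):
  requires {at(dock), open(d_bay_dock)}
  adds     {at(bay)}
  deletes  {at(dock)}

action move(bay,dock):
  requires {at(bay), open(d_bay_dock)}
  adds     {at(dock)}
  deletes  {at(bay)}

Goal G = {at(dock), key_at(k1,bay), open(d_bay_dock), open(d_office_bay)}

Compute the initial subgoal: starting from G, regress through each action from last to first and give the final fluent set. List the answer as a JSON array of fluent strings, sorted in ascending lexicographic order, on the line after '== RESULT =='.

Work backward from the goal:
  through step 3 (move(bay,dock)): drop {at(dock)}, keep {key_at(k1,bay), open(d_bay_dock), open(d_office_bay)}, require {at(bay), open(d_bay_dock)}
    → {at(bay), key_at(k1,bay), open(d_bay_dock), open(d_office_bay)}
  through step 2 (move(dock,bay)): drop {at(bay)}, keep {key_at(k1,bay), open(d_bay_dock), open(d_office_bay)}, require {at(dock), open(d_bay_dock)}
    → {at(dock), key_at(k1,bay), open(d_bay_dock), open(d_office_bay)}
  through step 1 (unlock(d_office_bay)): drop {open(d_office_bay)}, keep {at(dock), key_at(k1,bay), open(d_bay_dock)}, require {have(k1), locked(d_office_bay)}
    → {at(dock), have(k1), key_at(k1,bay), locked(d_office_bay), open(d_bay_dock)}

== RESULT ==
["at(dock)", "have(k1)", "key_at(k1,bay)", "locked(d_office_bay)", "open(d_bay_dock)"]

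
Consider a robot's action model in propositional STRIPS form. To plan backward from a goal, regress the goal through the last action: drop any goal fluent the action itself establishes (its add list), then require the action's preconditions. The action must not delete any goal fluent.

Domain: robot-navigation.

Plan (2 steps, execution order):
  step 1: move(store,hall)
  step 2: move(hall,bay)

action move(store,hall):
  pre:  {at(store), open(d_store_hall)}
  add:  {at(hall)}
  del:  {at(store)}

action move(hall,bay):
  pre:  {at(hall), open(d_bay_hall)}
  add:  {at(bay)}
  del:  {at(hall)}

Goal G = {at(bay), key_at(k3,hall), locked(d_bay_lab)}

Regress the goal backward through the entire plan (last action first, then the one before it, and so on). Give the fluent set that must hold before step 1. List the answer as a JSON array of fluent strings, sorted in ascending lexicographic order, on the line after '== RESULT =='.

Work backward from the goal:
  through step 2 (move(hall,bay)): drop {at(bay)}, keep {key_at(k3,hall), locked(d_bay_lab)}, require {at(hall), open(d_bay_hall)}
    → {at(hall), key_at(k3,hall), locked(d_bay_lab), open(d_bay_hall)}
  through step 1 (move(store,hall)): drop {at(hall)}, keep {key_at(k3,hall), locked(d_bay_lab), open(d_bay_hall)}, require {at(store), open(d_store_hall)}
    → {at(store), key_at(k3,hall), locked(d_bay_lab), open(d_bay_hall), open(d_store_hall)}

== RESULT ==
["at(store)", "key_at(k3,hall)", "locked(d_bay_lab)", "open(d_bay_hall)", "open(d_store_hall)"]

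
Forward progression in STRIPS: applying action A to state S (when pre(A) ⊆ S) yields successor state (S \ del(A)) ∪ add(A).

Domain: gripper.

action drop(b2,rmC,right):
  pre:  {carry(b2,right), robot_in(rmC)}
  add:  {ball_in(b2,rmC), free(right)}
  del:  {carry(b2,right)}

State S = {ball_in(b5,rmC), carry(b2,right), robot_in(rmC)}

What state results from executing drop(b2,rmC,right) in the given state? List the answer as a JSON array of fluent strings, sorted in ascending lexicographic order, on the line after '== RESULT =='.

Compute (S \ del) ∪ add:
  pre ⊆ S: {carry(b2,right), robot_in(rmC)} ⊆ S  — applicable
  S \ del = {ball_in(b5,rmC), robot_in(rmC)}
  ∪ add   = {ball_in(b2,rmC), ball_in(b5,rmC), free(right), robot_in(rmC)}

== RESULT ==
["ball_in(b2,rmC)", "ball_in(b5,rmC)", "free(right)", "robot_in(rmC)"]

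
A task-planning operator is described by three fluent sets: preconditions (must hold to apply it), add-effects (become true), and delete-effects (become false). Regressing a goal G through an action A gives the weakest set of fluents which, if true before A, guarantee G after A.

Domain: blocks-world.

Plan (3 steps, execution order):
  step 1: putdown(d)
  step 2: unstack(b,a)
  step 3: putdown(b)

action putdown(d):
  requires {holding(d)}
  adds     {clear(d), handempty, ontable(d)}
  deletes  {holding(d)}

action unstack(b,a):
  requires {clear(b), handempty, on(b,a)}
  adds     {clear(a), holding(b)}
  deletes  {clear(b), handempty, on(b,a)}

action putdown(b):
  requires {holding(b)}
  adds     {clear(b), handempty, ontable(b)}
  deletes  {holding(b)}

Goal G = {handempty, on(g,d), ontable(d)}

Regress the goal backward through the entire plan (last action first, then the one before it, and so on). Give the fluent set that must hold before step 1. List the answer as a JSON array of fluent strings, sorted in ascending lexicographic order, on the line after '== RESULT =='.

Work backward from the goal:
  through step 3 (putdown(b)): drop {handempty}, keep {on(g,d), ontable(d)}, require {holding(b)}
    → {holding(b), on(g,d), ontable(d)}
  through step 2 (unstack(b,a)): drop {holding(b)}, keep {on(g,d), ontable(d)}, require {clear(b), handempty, on(b,a)}
    → {clear(b), handempty, on(b,a), on(g,d), ontable(d)}
  through step 1 (putdown(d)): drop {handempty, ontable(d)}, keep {clear(b), on(b,a), on(g,d)}, require {holding(d)}
    → {clear(b), holding(d), on(b,a), on(g,d)}

== RESULT ==
["clear(b)", "holding(d)", "on(b,a)", "on(g,d)"]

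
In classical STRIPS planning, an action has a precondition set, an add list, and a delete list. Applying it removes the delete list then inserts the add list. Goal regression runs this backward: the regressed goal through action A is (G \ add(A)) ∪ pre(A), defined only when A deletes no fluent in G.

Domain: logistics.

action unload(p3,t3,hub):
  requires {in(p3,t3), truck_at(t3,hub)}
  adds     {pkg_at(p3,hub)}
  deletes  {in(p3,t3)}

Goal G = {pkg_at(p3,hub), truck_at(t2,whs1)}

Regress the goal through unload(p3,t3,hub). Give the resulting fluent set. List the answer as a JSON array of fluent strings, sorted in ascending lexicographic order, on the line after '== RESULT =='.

Regress:
  G ∩ del = {}  (empty — regression defined)
  G \ add = {pkg_at(p3,hub), truck_at(t2,whs1)} \ {pkg_at(p3,hub)} = {truck_at(t2,whs1)}
  ∪ pre   = {truck_at(t2,whs1)} ∪ {in(p3,t3), truck_at(t3,hub)}
          = {in(p3,t3), truck_at(t2,whs1), truck_at(t3,hub)}

== RESULT ==
["in(p3,t3)", "truck_at(t2,whs1)", "truck_at(t3,hub)"]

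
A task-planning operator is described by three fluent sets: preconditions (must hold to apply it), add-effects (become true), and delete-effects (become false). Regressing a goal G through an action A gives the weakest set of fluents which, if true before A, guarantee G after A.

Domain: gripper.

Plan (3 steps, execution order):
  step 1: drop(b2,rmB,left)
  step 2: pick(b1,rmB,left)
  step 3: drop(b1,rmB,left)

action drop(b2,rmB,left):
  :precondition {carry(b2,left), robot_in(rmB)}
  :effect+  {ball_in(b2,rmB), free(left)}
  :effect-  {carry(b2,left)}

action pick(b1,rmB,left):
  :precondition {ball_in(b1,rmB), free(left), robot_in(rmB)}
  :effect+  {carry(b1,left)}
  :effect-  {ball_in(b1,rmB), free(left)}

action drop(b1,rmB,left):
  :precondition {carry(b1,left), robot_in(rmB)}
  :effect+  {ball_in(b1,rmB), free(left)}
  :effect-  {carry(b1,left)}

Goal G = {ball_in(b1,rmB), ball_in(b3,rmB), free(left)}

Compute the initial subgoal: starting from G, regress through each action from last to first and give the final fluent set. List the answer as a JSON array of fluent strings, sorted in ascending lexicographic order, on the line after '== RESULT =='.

Regress step by step:
  through step 3 (drop(b1,rmB,left)): drop {ball_in(b1,rmB), free(left)}, keep {ball_in(b3,rmB)}, require {carry(b1,left), robot_in(rmB)}
    → {ball_in(b3,rmB), carry(b1,left), robot_in(rmB)}
  through step 2 (pick(b1,rmB,left)): drop {carry(b1,left)}, keep {ball_in(b3,rmB), robot_in(rmB)}, require {ball_in(b1,rmB), free(left), robot_in(rmB)}
    → {ball_in(b1,rmB), ball_in(b3,rmB), free(left), robot_in(rmB)}
  through step 1 (drop(b2,rmB,left)): drop {free(left)}, keep {ball_in(b1,rmB), ball_in(b3,rmB), robot_in(rmB)}, require {carry(b2,left), robot_in(rmB)}
    → {ball_in(b1,rmB), ball_in(b3,rmB), carry(b2,left), robot_in(rmB)}

== RESULT ==
["ball_in(b1,rmB)", "ball_in(b3,rmB)", "carry(b2,left)", "robot_in(rmB)"]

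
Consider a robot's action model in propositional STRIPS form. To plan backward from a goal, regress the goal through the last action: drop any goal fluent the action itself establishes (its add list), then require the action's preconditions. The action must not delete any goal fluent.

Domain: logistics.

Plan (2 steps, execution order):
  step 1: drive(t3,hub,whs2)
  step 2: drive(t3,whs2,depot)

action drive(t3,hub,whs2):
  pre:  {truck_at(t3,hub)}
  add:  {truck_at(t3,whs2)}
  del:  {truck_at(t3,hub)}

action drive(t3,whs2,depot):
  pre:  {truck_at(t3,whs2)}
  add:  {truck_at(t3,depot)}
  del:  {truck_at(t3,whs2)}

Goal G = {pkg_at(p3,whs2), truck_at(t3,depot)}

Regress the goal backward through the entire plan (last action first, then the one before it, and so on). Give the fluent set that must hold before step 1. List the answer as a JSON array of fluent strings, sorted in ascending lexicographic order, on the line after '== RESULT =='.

Regress step by step:
  through step 2 (drive(t3,whs2,depot)): drop {truck_at(t3,depot)}, keep {pkg_at(p3,whs2)}, require {truck_at(t3,whs2)}
    → {pkg_at(p3,whs2), truck_at(t3,whs2)}
  through step 1 (drive(t3,hub,whs2)): drop {truck_at(t3,whs2)}, keep {pkg_at(p3,whs2)}, require {truck_at(t3,hub)}
    → {pkg_at(p3,whs2), truck_at(t3,hub)}

== RESULT ==
["pkg_at(p3,whs2)", "truck_at(t3,hub)"]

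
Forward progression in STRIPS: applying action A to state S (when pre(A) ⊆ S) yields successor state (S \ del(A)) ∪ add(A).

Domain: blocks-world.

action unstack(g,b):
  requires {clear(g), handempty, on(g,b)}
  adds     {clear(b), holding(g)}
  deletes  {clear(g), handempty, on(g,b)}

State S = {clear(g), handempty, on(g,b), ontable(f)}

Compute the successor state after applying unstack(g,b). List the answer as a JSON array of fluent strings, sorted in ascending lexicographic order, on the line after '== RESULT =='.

Progress:
  pre ⊆ S: {clear(g), handempty, on(g,b)} ⊆ S  — applicable
  S \ del = {ontable(f)}
  ∪ add   = {clear(b), holding(g), ontable(f)}

== RESULT ==
["clear(b)", "holding(g)", "ontable(f)"]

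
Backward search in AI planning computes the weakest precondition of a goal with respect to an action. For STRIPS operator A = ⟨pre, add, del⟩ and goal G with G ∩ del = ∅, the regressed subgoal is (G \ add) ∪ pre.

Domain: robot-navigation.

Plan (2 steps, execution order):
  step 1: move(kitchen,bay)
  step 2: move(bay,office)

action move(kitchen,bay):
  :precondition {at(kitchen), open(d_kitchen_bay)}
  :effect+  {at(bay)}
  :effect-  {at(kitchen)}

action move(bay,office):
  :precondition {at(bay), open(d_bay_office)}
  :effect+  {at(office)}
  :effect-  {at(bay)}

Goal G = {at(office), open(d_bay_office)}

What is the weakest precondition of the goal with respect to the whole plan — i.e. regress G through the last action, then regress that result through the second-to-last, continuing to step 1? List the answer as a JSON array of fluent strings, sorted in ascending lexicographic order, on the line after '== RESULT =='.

Work backward from the goal:
  through step 2 (move(bay,office)): drop {at(office)}, keep {open(d_bay_office)}, require {at(bay), open(d_bay_office)}
    → {at(bay), open(d_bay_office)}
  through step 1 (move(kitchen,bay)): drop {at(bay)}, keep {open(d_bay_office)}, require {at(kitchen), open(d_kitchen_bay)}
    → {at(kitchen), open(d_bay_office), open(d_kitchen_bay)}

== RESULT ==
["at(kitchen)", "open(d_bay_office)", "open(d_kitchen_bay)"]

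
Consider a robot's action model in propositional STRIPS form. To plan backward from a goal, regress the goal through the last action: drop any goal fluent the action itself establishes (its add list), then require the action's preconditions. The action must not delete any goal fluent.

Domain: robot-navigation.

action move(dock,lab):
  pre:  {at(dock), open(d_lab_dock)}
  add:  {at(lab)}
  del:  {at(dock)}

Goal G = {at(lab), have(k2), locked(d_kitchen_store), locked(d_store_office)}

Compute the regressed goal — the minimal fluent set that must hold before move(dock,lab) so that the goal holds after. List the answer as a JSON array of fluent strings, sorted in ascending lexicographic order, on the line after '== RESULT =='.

Compute (G \ add) ∪ pre:
  G ∩ del = {}  (empty — regression defined)
  G \ add = {at(lab), have(k2), locked(d_kitchen_store), locked(d_store_office)} \ {at(lab)} = {have(k2), locked(d_kitchen_store), locked(d_store_office)}
  ∪ pre   = {have(k2), locked(d_kitchen_store), locked(d_store_office)} ∪ {at(dock), open(d_lab_dock)}
          = {at(dock), have(k2), locked(d_kitchen_store), locked(d_store_office), open(d_lab_dock)}

== RESULT ==
["at(dock)", "have(k2)", "locked(d_kitchen_store)", "locked(d_store_office)", "open(d_lab_dock)"]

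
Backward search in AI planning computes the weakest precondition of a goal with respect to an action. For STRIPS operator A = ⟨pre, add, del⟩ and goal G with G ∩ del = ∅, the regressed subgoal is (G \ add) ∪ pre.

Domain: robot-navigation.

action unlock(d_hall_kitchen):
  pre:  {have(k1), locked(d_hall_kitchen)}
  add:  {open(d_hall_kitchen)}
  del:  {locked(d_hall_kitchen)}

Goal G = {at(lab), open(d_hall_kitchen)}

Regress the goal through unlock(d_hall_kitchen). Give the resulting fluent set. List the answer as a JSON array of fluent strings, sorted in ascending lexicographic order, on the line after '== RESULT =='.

Regress:
  G ∩ del = {}  (empty — regression defined)
  G \ add = {at(lab), open(d_hall_kitchen)} \ {open(d_hall_kitchen)} = {at(lab)}
  ∪ pre   = {at(lab)} ∪ {have(k1), locked(d_hall_kitchen)}
          = {at(lab), have(k1), locked(d_hall_kitchen)}

== RESULT ==
["at(lab)", "have(k1)", "locked(d_hall_kitchen)"]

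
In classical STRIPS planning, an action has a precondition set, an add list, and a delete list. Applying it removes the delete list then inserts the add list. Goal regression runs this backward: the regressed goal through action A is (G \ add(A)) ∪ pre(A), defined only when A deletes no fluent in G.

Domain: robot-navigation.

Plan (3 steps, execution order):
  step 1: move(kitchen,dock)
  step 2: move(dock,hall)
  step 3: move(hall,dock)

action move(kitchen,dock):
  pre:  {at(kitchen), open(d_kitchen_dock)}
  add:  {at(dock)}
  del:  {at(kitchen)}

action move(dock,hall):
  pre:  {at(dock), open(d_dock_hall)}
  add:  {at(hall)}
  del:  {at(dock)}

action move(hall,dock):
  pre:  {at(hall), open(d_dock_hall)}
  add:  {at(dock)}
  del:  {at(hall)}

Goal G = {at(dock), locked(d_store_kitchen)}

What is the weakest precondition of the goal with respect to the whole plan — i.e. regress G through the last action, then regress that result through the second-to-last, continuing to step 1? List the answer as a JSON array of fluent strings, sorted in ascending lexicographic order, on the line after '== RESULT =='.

Work backward from the goal:
  through step 3 (move(hall,dock)): drop {at(dock)}, keep {locked(d_store_kitchen)}, require {at(hall), open(d_dock_hall)}
    → {at(hall), locked(d_store_kitchen), open(d_dock_hall)}
  through step 2 (move(dock,hall)): drop {at(hall)}, keep {locked(d_store_kitchen), open(d_dock_hall)}, require {at(dock), open(d_dock_hall)}
    → {at(dock), locked(d_store_kitchen), open(d_dock_hall)}
  through step 1 (move(kitchen,dock)): drop {at(dock)}, keep {locked(d_store_kitchen), open(d_dock_hall)}, require {at(kitchen), open(d_kitchen_dock)}
    → {at(kitchen), locked(d_store_kitchen), open(d_dock_hall), open(d_kitchen_dock)}

== RESULT ==
["at(kitchen)", "locked(d_store_kitchen)", "open(d_dock_hall)", "open(d_kitchen_dock)"]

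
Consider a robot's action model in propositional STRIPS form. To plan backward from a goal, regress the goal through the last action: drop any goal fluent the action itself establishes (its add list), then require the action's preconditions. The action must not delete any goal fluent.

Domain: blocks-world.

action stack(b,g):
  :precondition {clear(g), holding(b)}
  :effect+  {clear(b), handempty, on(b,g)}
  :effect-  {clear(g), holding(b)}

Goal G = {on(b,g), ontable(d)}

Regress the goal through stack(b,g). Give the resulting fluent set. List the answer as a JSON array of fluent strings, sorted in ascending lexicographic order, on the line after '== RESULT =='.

Regress:
  G ∩ del = {}  (empty — regression defined)
  G \ add = {on(b,g), ontable(d)} \ {clear(b), handempty, on(b,g)} = {ontable(d)}
  ∪ pre   = {ontable(d)} ∪ {clear(g), holding(b)}
          = {clear(g), holding(b), ontable(d)}

== RESULT ==
["clear(g)", "holding(b)", "ontable(d)"]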